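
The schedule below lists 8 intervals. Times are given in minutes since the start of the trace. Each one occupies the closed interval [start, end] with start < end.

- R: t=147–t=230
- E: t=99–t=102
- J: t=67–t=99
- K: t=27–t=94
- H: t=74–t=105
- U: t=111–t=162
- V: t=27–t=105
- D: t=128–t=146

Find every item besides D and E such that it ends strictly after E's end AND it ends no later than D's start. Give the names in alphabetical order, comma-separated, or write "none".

Conditions: its end is strictly after E's end (X.end > t=102) AND its end is no later than D's start (X.end <= t=128).
H: end t=105 > t=102? ✓; end t=105 <= t=128? ✓ → yes.
J: end t=99 > t=102? ✗; end t=99 <= t=128? ✓ → no.
K: end t=94 > t=102? ✗; end t=94 <= t=128? ✓ → no.
R: end t=230 > t=102? ✓; end t=230 <= t=128? ✗ → no.
U: end t=162 > t=102? ✓; end t=162 <= t=128? ✗ → no.
V: end t=105 > t=102? ✓; end t=105 <= t=128? ✓ → yes.
Result: H, V.

H, V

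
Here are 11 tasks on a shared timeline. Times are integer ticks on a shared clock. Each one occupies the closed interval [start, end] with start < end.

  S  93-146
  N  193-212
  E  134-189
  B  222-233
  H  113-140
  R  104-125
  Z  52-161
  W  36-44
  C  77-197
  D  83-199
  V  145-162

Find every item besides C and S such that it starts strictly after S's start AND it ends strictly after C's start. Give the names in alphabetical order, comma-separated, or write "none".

Conditions: its start is strictly after S's start (X.start > 93) AND its end is strictly after C's start (X.end > 77).
B: start 222 > 93? ✓; end 233 > 77? ✓ → yes.
D: start 83 > 93? ✗; end 199 > 77? ✓ → no.
E: start 134 > 93? ✓; end 189 > 77? ✓ → yes.
H: start 113 > 93? ✓; end 140 > 77? ✓ → yes.
N: start 193 > 93? ✓; end 212 > 77? ✓ → yes.
R: start 104 > 93? ✓; end 125 > 77? ✓ → yes.
V: start 145 > 93? ✓; end 162 > 77? ✓ → yes.
W: start 36 > 93? ✗; end 44 > 77? ✗ → no.
Z: start 52 > 93? ✗; end 161 > 77? ✓ → no.
Result: B, E, H, N, R, V.

B, E, H, N, R, V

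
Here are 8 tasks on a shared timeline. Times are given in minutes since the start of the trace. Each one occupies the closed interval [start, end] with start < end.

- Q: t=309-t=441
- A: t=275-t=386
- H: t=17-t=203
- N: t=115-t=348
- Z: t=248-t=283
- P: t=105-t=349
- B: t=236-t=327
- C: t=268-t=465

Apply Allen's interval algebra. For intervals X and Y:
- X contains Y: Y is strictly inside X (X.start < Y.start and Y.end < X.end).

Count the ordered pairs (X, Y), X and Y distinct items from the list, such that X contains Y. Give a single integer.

Checking all 56 ordered pairs for relation 'contains'; matching pairs in alphabetical order:
(B, Z): B contains Z ✓
(C, A): C contains A ✓
(C, Q): C contains Q ✓
(N, B): N contains B ✓
(N, Z): N contains Z ✓
(P, B): P contains B ✓
(P, N): P contains N ✓
(P, Z): P contains Z ✓
Count: 8.

8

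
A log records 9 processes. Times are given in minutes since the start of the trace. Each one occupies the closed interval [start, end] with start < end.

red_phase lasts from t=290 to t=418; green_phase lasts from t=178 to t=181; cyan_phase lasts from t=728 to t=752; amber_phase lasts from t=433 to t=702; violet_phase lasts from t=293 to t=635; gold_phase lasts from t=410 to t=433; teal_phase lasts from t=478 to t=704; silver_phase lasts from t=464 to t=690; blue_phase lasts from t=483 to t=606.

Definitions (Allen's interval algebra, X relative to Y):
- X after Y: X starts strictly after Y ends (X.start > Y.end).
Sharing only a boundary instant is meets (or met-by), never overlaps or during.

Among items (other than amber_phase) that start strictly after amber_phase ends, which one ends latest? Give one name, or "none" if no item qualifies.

Target amber_phase = [t=433, t=702].
blue_phase [t=483, t=606] → during → excluded.
cyan_phase [t=728, t=752] → after → candidate.
gold_phase [t=410, t=433] → meets → excluded.
green_phase [t=178, t=181] → before → excluded.
red_phase [t=290, t=418] → before → excluded.
silver_phase [t=464, t=690] → during → excluded.
teal_phase [t=478, t=704] → overlapped-by → excluded.
violet_phase [t=293, t=635] → overlaps → excluded.
Among candidates, latest end is t=752 → cyan_phase.

cyan_phase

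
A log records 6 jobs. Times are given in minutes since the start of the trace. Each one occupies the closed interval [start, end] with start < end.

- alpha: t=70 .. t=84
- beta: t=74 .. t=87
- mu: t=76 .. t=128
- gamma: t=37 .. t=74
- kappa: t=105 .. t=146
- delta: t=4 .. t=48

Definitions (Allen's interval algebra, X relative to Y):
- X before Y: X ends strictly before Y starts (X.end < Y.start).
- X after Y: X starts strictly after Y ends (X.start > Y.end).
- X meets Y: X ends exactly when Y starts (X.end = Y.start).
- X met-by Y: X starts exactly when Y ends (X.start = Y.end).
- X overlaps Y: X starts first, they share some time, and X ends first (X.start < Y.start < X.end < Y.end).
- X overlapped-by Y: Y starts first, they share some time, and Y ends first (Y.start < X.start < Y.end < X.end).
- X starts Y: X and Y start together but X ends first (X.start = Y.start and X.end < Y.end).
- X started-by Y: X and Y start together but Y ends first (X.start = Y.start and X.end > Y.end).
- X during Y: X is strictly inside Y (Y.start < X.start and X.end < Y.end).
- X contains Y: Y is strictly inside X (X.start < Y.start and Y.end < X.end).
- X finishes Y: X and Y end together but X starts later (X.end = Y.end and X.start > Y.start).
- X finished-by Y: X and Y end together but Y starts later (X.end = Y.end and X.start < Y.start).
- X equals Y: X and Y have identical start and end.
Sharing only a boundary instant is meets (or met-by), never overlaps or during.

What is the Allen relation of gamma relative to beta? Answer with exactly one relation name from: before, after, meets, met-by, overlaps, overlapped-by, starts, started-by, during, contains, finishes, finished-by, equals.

gamma = [t=37, t=74]; beta = [t=74, t=87].
Compare endpoints: gamma.start < beta.start, gamma.start < beta.end, gamma.end = beta.start, gamma.end < beta.end.
That pattern is 'meets'.

meets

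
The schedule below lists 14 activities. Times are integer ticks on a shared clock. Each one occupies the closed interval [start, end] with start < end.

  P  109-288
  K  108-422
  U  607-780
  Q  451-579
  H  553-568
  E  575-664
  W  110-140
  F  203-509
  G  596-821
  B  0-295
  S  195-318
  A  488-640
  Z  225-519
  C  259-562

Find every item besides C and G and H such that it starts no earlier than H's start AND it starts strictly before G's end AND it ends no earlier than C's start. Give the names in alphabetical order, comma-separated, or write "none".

Conditions: its start is no earlier than H's start (X.start >= 553) AND its start is strictly before G's end (X.start < 821) AND its end is no earlier than C's start (X.end >= 259).
A: start 488 >= 553? ✗; start 488 < 821? ✓; end 640 >= 259? ✓ → no.
B: start 0 >= 553? ✗; start 0 < 821? ✓; end 295 >= 259? ✓ → no.
E: start 575 >= 553? ✓; start 575 < 821? ✓; end 664 >= 259? ✓ → yes.
F: start 203 >= 553? ✗; start 203 < 821? ✓; end 509 >= 259? ✓ → no.
K: start 108 >= 553? ✗; start 108 < 821? ✓; end 422 >= 259? ✓ → no.
P: start 109 >= 553? ✗; start 109 < 821? ✓; end 288 >= 259? ✓ → no.
Q: start 451 >= 553? ✗; start 451 < 821? ✓; end 579 >= 259? ✓ → no.
S: start 195 >= 553? ✗; start 195 < 821? ✓; end 318 >= 259? ✓ → no.
U: start 607 >= 553? ✓; start 607 < 821? ✓; end 780 >= 259? ✓ → yes.
W: start 110 >= 553? ✗; start 110 < 821? ✓; end 140 >= 259? ✗ → no.
Z: start 225 >= 553? ✗; start 225 < 821? ✓; end 519 >= 259? ✓ → no.
Result: E, U.

E, U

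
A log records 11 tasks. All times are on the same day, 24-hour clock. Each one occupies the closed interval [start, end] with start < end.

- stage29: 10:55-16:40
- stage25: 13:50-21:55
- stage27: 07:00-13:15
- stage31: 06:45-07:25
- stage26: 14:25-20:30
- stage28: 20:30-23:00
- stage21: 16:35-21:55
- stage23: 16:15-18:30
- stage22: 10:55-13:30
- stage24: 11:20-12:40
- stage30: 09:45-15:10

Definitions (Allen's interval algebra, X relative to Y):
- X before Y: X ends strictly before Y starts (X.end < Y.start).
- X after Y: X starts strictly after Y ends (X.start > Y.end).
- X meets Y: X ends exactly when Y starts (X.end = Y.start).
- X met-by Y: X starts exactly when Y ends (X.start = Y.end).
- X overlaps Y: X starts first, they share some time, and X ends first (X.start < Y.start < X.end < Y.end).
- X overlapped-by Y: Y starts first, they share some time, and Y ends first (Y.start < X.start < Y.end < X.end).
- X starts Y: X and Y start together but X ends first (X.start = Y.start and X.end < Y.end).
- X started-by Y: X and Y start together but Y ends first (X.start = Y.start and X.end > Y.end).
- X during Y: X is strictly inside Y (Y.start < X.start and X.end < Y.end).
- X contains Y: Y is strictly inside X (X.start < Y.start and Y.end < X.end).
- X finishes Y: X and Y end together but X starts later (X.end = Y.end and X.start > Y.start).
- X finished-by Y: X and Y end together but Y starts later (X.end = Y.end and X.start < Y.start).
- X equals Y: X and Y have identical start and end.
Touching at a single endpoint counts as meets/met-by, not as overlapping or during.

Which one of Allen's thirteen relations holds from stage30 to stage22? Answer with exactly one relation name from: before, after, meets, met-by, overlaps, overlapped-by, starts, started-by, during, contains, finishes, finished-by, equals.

stage30 = [09:45, 15:10]; stage22 = [10:55, 13:30].
Compare endpoints: stage30.start < stage22.start, stage30.start < stage22.end, stage30.end > stage22.start, stage30.end > stage22.end.
That pattern is 'contains'.

contains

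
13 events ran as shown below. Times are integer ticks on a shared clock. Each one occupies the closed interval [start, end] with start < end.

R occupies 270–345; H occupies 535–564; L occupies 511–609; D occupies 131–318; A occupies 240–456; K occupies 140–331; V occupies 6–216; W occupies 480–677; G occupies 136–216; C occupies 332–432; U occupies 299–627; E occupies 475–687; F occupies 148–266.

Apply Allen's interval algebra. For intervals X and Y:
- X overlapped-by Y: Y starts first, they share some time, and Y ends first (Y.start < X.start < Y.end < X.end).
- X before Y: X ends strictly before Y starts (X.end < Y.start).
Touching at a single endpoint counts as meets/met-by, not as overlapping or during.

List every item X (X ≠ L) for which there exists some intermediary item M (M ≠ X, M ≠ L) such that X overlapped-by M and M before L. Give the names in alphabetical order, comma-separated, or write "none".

A, C, D, F, K, R, U

Target L = [511, 609].
Intermediaries M with M before L: A, C, D, F, G, K, R, V.
Via A — items with X overlapped-by A: U.
Via C — items with X overlapped-by C: none.
Via D — items with X overlapped-by D: A, K, R, U.
Via F — items with X overlapped-by F: A.
Via G — items with X overlapped-by G: F, K.
Via K — items with X overlapped-by K: A, R, U.
Via R — items with X overlapped-by R: C, U.
Via V — items with X overlapped-by V: D, F, K.
Union: A, C, D, F, K, R, U.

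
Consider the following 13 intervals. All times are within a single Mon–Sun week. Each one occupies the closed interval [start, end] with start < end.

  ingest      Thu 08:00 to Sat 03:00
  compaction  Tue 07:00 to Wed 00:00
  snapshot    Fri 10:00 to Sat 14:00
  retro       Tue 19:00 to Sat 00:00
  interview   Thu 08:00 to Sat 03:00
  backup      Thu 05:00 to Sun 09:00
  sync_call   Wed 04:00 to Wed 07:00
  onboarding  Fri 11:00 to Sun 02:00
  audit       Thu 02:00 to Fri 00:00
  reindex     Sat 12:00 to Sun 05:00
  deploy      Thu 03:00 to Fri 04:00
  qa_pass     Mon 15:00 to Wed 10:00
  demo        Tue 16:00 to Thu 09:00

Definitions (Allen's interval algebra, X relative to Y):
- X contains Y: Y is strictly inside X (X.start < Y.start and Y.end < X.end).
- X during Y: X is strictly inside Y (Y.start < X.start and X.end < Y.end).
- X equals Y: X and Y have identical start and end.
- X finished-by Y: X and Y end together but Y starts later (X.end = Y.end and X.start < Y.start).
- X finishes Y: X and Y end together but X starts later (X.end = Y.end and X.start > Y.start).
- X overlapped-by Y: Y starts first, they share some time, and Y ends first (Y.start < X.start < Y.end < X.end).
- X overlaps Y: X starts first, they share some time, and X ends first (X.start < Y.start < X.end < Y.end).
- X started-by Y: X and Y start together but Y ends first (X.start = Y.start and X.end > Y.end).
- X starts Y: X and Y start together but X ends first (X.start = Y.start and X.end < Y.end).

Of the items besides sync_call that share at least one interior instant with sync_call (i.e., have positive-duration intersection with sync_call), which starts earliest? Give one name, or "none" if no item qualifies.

qa_pass

Target sync_call = [Wed 04:00, Wed 07:00].
audit [Thu 02:00, Fri 00:00] → after → excluded.
backup [Thu 05:00, Sun 09:00] → after → excluded.
compaction [Tue 07:00, Wed 00:00] → before → excluded.
demo [Tue 16:00, Thu 09:00] → contains → candidate.
deploy [Thu 03:00, Fri 04:00] → after → excluded.
ingest [Thu 08:00, Sat 03:00] → after → excluded.
interview [Thu 08:00, Sat 03:00] → after → excluded.
onboarding [Fri 11:00, Sun 02:00] → after → excluded.
qa_pass [Mon 15:00, Wed 10:00] → contains → candidate.
reindex [Sat 12:00, Sun 05:00] → after → excluded.
retro [Tue 19:00, Sat 00:00] → contains → candidate.
snapshot [Fri 10:00, Sat 14:00] → after → excluded.
Among candidates, earliest start is Mon 15:00 → qa_pass.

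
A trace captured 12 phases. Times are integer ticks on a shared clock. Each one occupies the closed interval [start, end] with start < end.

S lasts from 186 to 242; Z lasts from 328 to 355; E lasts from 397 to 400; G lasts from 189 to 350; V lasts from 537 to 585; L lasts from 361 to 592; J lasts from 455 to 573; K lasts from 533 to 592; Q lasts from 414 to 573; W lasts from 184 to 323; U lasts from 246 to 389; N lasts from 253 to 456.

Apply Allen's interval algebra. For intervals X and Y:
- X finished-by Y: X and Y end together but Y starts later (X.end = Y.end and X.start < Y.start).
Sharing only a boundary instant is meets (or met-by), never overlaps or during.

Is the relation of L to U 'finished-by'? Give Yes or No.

No

L = [361, 592], U = [246, 389].
Actual relation of L to U: overlapped-by.
Asked whether 'finished-by' holds → No.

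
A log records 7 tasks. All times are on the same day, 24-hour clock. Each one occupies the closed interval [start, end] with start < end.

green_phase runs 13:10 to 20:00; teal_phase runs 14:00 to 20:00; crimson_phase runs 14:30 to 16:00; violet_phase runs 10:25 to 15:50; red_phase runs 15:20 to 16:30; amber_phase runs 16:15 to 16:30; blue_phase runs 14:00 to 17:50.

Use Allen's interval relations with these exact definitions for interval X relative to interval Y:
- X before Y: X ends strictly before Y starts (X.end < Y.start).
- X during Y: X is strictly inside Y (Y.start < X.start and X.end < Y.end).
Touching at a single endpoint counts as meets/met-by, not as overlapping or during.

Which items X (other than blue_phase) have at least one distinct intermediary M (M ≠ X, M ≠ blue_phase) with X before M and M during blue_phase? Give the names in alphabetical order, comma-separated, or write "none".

Target blue_phase = [14:00, 17:50].
Intermediaries M with M during blue_phase: amber_phase, crimson_phase, red_phase.
Via amber_phase — items with X before amber_phase: crimson_phase, violet_phase.
Via crimson_phase — items with X before crimson_phase: none.
Via red_phase — items with X before red_phase: none.
Union: crimson_phase, violet_phase.

crimson_phase, violet_phase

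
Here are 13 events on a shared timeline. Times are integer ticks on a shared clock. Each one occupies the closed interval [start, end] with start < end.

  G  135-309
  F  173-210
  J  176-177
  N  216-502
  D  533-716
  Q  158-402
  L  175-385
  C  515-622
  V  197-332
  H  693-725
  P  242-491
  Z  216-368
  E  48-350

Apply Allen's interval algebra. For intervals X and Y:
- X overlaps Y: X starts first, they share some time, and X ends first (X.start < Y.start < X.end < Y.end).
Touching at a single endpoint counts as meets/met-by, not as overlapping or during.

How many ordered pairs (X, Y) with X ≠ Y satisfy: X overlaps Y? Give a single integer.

23

Checking all 156 ordered pairs for relation 'overlaps'; matching pairs in alphabetical order:
(C, D): C overlaps D ✓
(D, H): D overlaps H ✓
(E, L): E overlaps L ✓
(E, N): E overlaps N ✓
(E, P): E overlaps P ✓
(E, Q): E overlaps Q ✓
(E, Z): E overlaps Z ✓
(F, L): F overlaps L ✓
(F, V): F overlaps V ✓
(G, L): G overlaps L ✓
(G, N): G overlaps N ✓
(G, P): G overlaps P ✓
(G, Q): G overlaps Q ✓
(G, V): G overlaps V ✓
(G, Z): G overlaps Z ✓
(L, N): L overlaps N ✓
(L, P): L overlaps P ✓
(Q, N): Q overlaps N ✓
(Q, P): Q overlaps P ✓
(V, N): V overlaps N ✓
(V, P): V overlaps P ✓
(V, Z): V overlaps Z ✓
(Z, P): Z overlaps P ✓
Count: 23.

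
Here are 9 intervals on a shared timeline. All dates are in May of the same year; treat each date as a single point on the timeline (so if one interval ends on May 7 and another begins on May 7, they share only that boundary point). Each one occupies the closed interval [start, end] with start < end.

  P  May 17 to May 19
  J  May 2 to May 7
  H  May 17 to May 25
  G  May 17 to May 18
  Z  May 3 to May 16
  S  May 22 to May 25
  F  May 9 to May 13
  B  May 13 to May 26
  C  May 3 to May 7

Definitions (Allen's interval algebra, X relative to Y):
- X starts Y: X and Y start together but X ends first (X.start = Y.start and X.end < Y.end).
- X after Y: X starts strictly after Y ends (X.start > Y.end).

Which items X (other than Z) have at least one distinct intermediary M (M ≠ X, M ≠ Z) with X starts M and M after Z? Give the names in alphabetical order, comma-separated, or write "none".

G, P

Target Z = [May 3, May 16].
Intermediaries M with M after Z: G, H, P, S.
Via G — items with X starts G: none.
Via H — items with X starts H: G, P.
Via P — items with X starts P: G.
Via S — items with X starts S: none.
Union: G, P.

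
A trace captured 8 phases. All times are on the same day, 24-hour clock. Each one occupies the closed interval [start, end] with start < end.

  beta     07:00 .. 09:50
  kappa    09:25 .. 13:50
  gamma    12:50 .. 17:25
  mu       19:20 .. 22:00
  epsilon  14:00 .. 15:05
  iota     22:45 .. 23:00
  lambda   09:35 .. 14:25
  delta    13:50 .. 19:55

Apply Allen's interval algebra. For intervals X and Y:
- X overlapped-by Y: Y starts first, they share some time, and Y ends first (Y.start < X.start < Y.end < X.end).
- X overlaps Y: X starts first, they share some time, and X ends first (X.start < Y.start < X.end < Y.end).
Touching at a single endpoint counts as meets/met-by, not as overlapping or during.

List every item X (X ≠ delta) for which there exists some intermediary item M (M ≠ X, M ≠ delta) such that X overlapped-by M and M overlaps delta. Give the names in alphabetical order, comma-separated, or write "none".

epsilon, gamma

Target delta = [13:50, 19:55].
Intermediaries M with M overlaps delta: gamma, lambda.
Via gamma — items with X overlapped-by gamma: none.
Via lambda — items with X overlapped-by lambda: epsilon, gamma.
Union: epsilon, gamma.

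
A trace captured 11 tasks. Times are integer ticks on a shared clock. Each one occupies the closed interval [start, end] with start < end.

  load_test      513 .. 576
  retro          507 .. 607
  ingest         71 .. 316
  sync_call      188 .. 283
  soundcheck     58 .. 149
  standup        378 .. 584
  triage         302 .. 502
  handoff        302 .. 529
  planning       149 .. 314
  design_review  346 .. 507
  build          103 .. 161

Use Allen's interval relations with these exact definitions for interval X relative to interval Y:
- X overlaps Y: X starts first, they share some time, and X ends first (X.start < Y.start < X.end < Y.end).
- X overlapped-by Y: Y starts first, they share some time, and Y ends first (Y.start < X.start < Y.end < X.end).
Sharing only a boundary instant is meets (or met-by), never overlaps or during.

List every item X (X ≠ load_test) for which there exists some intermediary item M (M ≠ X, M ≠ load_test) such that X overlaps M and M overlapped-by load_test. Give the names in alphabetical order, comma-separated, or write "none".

none

Target load_test = [513, 576].
Intermediaries M with M overlapped-by load_test: none.
Union: none.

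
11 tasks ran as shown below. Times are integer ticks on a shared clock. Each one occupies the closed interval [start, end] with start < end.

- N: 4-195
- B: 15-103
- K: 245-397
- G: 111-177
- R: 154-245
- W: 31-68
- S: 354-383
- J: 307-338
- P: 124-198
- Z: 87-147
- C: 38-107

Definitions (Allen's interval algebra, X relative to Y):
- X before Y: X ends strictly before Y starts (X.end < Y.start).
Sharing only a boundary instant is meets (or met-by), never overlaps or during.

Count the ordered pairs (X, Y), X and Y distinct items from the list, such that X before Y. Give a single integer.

35

Checking all 110 ordered pairs for relation 'before'; matching pairs in alphabetical order:
(B, G): B before G ✓
(B, J): B before J ✓
(B, K): B before K ✓
(B, P): B before P ✓
(B, R): B before R ✓
(B, S): B before S ✓
(C, G): C before G ✓
(C, J): C before J ✓
(C, K): C before K ✓
(C, P): C before P ✓
(C, R): C before R ✓
(C, S): C before S ✓
(G, J): G before J ✓
(G, K): G before K ✓
(G, S): G before S ✓
(J, S): J before S ✓
(N, J): N before J ✓
(N, K): N before K ✓
(N, S): N before S ✓
(P, J): P before J ✓
(P, K): P before K ✓
(P, S): P before S ✓
(R, J): R before J ✓
(R, S): R before S ✓
... plus 11 further pairs not listed.
Count: 35.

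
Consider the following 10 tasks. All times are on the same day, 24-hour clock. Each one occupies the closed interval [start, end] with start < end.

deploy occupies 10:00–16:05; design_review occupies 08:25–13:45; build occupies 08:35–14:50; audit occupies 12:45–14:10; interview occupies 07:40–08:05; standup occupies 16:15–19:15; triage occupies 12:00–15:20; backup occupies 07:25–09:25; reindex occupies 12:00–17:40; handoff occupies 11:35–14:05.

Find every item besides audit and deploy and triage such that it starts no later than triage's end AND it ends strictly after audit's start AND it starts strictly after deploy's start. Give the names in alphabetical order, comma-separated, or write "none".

handoff, reindex

Conditions: its start is no later than triage's end (X.start <= 15:20) AND its end is strictly after audit's start (X.end > 12:45) AND its start is strictly after deploy's start (X.start > 10:00).
backup: start 07:25 <= 15:20? ✓; end 09:25 > 12:45? ✗; start 07:25 > 10:00? ✗ → no.
build: start 08:35 <= 15:20? ✓; end 14:50 > 12:45? ✓; start 08:35 > 10:00? ✗ → no.
design_review: start 08:25 <= 15:20? ✓; end 13:45 > 12:45? ✓; start 08:25 > 10:00? ✗ → no.
handoff: start 11:35 <= 15:20? ✓; end 14:05 > 12:45? ✓; start 11:35 > 10:00? ✓ → yes.
interview: start 07:40 <= 15:20? ✓; end 08:05 > 12:45? ✗; start 07:40 > 10:00? ✗ → no.
reindex: start 12:00 <= 15:20? ✓; end 17:40 > 12:45? ✓; start 12:00 > 10:00? ✓ → yes.
standup: start 16:15 <= 15:20? ✗; end 19:15 > 12:45? ✓; start 16:15 > 10:00? ✓ → no.
Result: handoff, reindex.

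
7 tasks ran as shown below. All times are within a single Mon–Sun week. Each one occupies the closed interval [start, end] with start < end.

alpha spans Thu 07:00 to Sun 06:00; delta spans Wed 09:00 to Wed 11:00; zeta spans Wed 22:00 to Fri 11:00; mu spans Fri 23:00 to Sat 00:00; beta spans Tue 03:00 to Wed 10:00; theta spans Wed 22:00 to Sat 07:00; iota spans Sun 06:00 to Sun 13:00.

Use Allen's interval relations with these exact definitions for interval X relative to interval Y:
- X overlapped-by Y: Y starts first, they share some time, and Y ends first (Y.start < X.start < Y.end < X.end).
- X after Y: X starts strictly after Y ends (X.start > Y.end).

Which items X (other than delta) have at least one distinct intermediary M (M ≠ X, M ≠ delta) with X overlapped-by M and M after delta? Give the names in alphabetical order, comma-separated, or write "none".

Target delta = [Wed 09:00, Wed 11:00].
Intermediaries M with M after delta: alpha, iota, mu, theta, zeta.
Via alpha — items with X overlapped-by alpha: none.
Via iota — items with X overlapped-by iota: none.
Via mu — items with X overlapped-by mu: none.
Via theta — items with X overlapped-by theta: alpha.
Via zeta — items with X overlapped-by zeta: alpha.
Union: alpha.

alpha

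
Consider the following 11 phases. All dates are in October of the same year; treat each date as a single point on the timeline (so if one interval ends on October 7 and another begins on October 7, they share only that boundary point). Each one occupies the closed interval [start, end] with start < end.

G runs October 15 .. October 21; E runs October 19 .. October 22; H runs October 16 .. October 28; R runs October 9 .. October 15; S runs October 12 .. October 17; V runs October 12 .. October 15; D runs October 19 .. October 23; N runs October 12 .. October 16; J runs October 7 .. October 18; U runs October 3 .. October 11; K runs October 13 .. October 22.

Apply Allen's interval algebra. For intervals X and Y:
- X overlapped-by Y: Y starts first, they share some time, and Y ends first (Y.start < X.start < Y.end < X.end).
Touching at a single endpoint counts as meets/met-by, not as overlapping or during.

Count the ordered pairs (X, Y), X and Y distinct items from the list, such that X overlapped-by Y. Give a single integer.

19

Checking all 110 ordered pairs for relation 'overlapped-by'; matching pairs in alphabetical order:
(D, G): D overlapped-by G ✓
(D, K): D overlapped-by K ✓
(E, G): E overlapped-by G ✓
(G, J): G overlapped-by J ✓
(G, N): G overlapped-by N ✓
(G, S): G overlapped-by S ✓
(H, G): H overlapped-by G ✓
(H, J): H overlapped-by J ✓
(H, K): H overlapped-by K ✓
(H, S): H overlapped-by S ✓
(J, U): J overlapped-by U ✓
(K, J): K overlapped-by J ✓
(K, N): K overlapped-by N ✓
(K, R): K overlapped-by R ✓
(K, S): K overlapped-by S ✓
(K, V): K overlapped-by V ✓
(N, R): N overlapped-by R ✓
(R, U): R overlapped-by U ✓
(S, R): S overlapped-by R ✓
Count: 19.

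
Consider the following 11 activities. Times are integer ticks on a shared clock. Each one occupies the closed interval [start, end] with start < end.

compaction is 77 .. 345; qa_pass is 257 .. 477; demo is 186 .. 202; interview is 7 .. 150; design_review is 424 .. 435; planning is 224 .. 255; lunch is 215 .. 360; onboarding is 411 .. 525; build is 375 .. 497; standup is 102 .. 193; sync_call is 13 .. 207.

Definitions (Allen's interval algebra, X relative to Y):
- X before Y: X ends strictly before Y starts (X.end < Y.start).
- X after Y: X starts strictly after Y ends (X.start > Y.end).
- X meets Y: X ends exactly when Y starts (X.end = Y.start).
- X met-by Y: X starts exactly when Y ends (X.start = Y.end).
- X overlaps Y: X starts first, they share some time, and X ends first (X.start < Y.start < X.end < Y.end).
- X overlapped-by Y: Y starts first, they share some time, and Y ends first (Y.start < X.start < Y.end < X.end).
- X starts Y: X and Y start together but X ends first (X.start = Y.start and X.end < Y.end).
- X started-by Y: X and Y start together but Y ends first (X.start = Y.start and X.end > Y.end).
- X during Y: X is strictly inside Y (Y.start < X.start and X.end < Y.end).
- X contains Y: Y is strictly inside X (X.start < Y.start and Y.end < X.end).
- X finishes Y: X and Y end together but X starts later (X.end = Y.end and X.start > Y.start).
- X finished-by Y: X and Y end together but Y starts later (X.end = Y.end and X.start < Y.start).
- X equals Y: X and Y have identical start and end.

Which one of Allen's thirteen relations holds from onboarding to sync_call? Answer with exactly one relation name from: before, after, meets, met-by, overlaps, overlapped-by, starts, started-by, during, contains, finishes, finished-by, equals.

after

onboarding = [411, 525]; sync_call = [13, 207].
Compare endpoints: onboarding.start > sync_call.start, onboarding.start > sync_call.end, onboarding.end > sync_call.start, onboarding.end > sync_call.end.
That pattern is 'after'.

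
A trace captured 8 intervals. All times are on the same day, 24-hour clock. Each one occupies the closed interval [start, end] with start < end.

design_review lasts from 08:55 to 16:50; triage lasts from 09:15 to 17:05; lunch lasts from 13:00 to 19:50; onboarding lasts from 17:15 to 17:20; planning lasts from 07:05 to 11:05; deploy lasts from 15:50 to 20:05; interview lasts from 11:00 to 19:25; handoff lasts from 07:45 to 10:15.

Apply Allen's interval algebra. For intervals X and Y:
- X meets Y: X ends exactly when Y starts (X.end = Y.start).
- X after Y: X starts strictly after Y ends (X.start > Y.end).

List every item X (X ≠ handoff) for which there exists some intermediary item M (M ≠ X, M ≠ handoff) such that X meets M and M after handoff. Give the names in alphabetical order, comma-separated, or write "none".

Target handoff = [07:45, 10:15].
Intermediaries M with M after handoff: deploy, interview, lunch, onboarding.
Via deploy — items with X meets deploy: none.
Via interview — items with X meets interview: none.
Via lunch — items with X meets lunch: none.
Via onboarding — items with X meets onboarding: none.
Union: none.

none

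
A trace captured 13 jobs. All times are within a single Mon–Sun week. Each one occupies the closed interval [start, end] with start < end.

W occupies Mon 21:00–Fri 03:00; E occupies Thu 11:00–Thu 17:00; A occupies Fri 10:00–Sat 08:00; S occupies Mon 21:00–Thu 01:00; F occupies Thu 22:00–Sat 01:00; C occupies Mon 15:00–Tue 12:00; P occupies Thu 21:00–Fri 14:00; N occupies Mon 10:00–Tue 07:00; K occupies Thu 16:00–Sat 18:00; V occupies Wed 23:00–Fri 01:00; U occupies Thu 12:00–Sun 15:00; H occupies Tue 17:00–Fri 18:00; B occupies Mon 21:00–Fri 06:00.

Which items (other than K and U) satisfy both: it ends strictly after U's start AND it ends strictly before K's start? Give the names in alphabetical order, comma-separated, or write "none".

none

Conditions: its end is strictly after U's start (X.end > Thu 12:00) AND its end is strictly before K's start (X.end < Thu 16:00).
A: end Sat 08:00 > Thu 12:00? ✓; end Sat 08:00 < Thu 16:00? ✗ → no.
B: end Fri 06:00 > Thu 12:00? ✓; end Fri 06:00 < Thu 16:00? ✗ → no.
C: end Tue 12:00 > Thu 12:00? ✗; end Tue 12:00 < Thu 16:00? ✓ → no.
E: end Thu 17:00 > Thu 12:00? ✓; end Thu 17:00 < Thu 16:00? ✗ → no.
F: end Sat 01:00 > Thu 12:00? ✓; end Sat 01:00 < Thu 16:00? ✗ → no.
H: end Fri 18:00 > Thu 12:00? ✓; end Fri 18:00 < Thu 16:00? ✗ → no.
N: end Tue 07:00 > Thu 12:00? ✗; end Tue 07:00 < Thu 16:00? ✓ → no.
P: end Fri 14:00 > Thu 12:00? ✓; end Fri 14:00 < Thu 16:00? ✗ → no.
S: end Thu 01:00 > Thu 12:00? ✗; end Thu 01:00 < Thu 16:00? ✓ → no.
V: end Fri 01:00 > Thu 12:00? ✓; end Fri 01:00 < Thu 16:00? ✗ → no.
W: end Fri 03:00 > Thu 12:00? ✓; end Fri 03:00 < Thu 16:00? ✗ → no.
Result: none.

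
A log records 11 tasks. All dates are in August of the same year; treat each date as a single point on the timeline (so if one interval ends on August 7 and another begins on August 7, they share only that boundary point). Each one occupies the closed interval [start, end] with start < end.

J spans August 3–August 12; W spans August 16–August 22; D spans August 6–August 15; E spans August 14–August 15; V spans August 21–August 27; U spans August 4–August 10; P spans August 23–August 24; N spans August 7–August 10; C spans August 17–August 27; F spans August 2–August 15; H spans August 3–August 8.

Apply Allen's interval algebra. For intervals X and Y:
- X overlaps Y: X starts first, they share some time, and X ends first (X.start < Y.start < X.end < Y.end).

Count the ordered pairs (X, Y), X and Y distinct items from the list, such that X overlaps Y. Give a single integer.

7

Checking all 110 ordered pairs for relation 'overlaps'; matching pairs in alphabetical order:
(H, D): H overlaps D ✓
(H, N): H overlaps N ✓
(H, U): H overlaps U ✓
(J, D): J overlaps D ✓
(U, D): U overlaps D ✓
(W, C): W overlaps C ✓
(W, V): W overlaps V ✓
Count: 7.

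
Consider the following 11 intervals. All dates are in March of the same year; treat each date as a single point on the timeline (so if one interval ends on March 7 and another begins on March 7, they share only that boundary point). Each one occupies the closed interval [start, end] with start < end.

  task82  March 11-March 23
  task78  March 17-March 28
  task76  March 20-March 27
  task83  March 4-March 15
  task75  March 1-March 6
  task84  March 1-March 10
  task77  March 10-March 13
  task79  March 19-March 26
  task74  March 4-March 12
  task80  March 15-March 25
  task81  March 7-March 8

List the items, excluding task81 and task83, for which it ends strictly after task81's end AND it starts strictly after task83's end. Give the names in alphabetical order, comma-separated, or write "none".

task76, task78, task79

Conditions: its end is strictly after task81's end (X.end > March 8) AND its start is strictly after task83's end (X.start > March 15).
task74: end March 12 > March 8? ✓; start March 4 > March 15? ✗ → no.
task75: end March 6 > March 8? ✗; start March 1 > March 15? ✗ → no.
task76: end March 27 > March 8? ✓; start March 20 > March 15? ✓ → yes.
task77: end March 13 > March 8? ✓; start March 10 > March 15? ✗ → no.
task78: end March 28 > March 8? ✓; start March 17 > March 15? ✓ → yes.
task79: end March 26 > March 8? ✓; start March 19 > March 15? ✓ → yes.
task80: end March 25 > March 8? ✓; start March 15 > March 15? ✗ → no.
task82: end March 23 > March 8? ✓; start March 11 > March 15? ✗ → no.
task84: end March 10 > March 8? ✓; start March 1 > March 15? ✗ → no.
Result: task76, task78, task79.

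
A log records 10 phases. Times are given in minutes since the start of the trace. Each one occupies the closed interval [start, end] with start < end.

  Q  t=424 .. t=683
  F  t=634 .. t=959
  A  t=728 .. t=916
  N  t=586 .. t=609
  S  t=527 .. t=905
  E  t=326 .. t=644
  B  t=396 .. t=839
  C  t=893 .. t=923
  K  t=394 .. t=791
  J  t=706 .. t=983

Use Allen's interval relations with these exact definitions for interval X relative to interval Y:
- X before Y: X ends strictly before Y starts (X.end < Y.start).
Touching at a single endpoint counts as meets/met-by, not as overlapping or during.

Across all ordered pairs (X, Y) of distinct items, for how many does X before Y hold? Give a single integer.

Checking all 90 ordered pairs for relation 'before'; matching pairs in alphabetical order:
(B, C): B before C ✓
(E, A): E before A ✓
(E, C): E before C ✓
(E, J): E before J ✓
(K, C): K before C ✓
(N, A): N before A ✓
(N, C): N before C ✓
(N, F): N before F ✓
(N, J): N before J ✓
(Q, A): Q before A ✓
(Q, C): Q before C ✓
(Q, J): Q before J ✓
Count: 12.

12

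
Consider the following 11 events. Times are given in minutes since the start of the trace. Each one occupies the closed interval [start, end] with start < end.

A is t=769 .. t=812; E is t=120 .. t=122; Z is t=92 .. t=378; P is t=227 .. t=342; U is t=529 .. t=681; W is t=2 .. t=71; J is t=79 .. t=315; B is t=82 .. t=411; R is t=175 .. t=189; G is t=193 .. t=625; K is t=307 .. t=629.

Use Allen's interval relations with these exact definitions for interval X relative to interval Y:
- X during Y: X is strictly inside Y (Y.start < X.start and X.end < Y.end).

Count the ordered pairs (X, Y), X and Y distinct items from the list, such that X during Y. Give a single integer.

Checking all 110 ordered pairs for relation 'during'; matching pairs in alphabetical order:
(E, B): E during B ✓
(E, J): E during J ✓
(E, Z): E during Z ✓
(P, B): P during B ✓
(P, G): P during G ✓
(P, Z): P during Z ✓
(R, B): R during B ✓
(R, J): R during J ✓
(R, Z): R during Z ✓
(Z, B): Z during B ✓
Count: 10.

10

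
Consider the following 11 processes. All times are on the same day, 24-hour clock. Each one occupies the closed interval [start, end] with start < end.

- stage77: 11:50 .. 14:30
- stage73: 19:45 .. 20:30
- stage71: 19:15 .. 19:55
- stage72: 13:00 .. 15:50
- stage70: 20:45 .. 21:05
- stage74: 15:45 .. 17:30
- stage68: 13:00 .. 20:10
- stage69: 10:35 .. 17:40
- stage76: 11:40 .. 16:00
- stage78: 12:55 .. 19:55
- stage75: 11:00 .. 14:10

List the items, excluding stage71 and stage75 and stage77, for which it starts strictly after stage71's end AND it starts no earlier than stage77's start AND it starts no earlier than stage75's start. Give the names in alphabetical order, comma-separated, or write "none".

stage70

Conditions: its start is strictly after stage71's end (X.start > 19:55) AND its start is no earlier than stage77's start (X.start >= 11:50) AND its start is no earlier than stage75's start (X.start >= 11:00).
stage68: start 13:00 > 19:55? ✗; start 13:00 >= 11:50? ✓; start 13:00 >= 11:00? ✓ → no.
stage69: start 10:35 > 19:55? ✗; start 10:35 >= 11:50? ✗; start 10:35 >= 11:00? ✗ → no.
stage70: start 20:45 > 19:55? ✓; start 20:45 >= 11:50? ✓; start 20:45 >= 11:00? ✓ → yes.
stage72: start 13:00 > 19:55? ✗; start 13:00 >= 11:50? ✓; start 13:00 >= 11:00? ✓ → no.
stage73: start 19:45 > 19:55? ✗; start 19:45 >= 11:50? ✓; start 19:45 >= 11:00? ✓ → no.
stage74: start 15:45 > 19:55? ✗; start 15:45 >= 11:50? ✓; start 15:45 >= 11:00? ✓ → no.
stage76: start 11:40 > 19:55? ✗; start 11:40 >= 11:50? ✗; start 11:40 >= 11:00? ✓ → no.
stage78: start 12:55 > 19:55? ✗; start 12:55 >= 11:50? ✓; start 12:55 >= 11:00? ✓ → no.
Result: stage70.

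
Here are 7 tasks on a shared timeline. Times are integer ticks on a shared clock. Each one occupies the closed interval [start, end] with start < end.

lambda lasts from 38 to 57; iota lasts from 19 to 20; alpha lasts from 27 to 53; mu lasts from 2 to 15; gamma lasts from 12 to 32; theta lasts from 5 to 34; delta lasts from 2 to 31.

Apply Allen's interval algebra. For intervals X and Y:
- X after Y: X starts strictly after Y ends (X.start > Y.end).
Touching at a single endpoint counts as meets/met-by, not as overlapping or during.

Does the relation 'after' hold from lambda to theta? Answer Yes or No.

Yes

lambda = [38, 57], theta = [5, 34].
Actual relation of lambda to theta: after.
Asked whether 'after' holds → Yes.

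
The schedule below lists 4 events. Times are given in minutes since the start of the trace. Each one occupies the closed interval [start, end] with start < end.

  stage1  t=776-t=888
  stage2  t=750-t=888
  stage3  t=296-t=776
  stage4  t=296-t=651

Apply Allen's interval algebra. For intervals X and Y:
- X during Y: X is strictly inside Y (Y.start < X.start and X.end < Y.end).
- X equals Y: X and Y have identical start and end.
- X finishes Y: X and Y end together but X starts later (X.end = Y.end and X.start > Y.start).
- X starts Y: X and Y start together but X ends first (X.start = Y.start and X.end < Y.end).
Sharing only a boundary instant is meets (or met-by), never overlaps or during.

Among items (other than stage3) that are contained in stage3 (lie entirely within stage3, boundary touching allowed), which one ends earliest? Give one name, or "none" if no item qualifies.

stage4

Target stage3 = [t=296, t=776].
stage1 [t=776, t=888] → met-by → excluded.
stage2 [t=750, t=888] → overlapped-by → excluded.
stage4 [t=296, t=651] → starts → candidate.
Among candidates, earliest end is t=651 → stage4.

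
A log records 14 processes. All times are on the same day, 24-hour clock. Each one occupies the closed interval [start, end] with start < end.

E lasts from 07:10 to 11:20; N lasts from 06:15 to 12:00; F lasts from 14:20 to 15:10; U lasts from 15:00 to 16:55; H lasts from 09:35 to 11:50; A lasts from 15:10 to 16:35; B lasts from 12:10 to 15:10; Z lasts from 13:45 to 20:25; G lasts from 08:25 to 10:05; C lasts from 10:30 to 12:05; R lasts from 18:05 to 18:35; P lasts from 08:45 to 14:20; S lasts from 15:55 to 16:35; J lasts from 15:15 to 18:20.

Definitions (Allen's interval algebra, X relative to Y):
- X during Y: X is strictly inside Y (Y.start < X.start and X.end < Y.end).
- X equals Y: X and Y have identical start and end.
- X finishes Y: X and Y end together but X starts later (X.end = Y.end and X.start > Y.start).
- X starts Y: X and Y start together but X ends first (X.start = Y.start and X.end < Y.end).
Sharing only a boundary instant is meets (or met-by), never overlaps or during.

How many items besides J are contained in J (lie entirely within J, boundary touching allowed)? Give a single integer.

1

Target J = [15:15, 18:20].
A [15:10, 16:35] → overlaps → no.
B [12:10, 15:10] → before → no.
C [10:30, 12:05] → before → no.
E [07:10, 11:20] → before → no.
F [14:20, 15:10] → before → no.
G [08:25, 10:05] → before → no.
H [09:35, 11:50] → before → no.
N [06:15, 12:00] → before → no.
P [08:45, 14:20] → before → no.
R [18:05, 18:35] → overlapped-by → no.
S [15:55, 16:35] → during → counts.
U [15:00, 16:55] → overlaps → no.
Z [13:45, 20:25] → contains → no.
Total: 1.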